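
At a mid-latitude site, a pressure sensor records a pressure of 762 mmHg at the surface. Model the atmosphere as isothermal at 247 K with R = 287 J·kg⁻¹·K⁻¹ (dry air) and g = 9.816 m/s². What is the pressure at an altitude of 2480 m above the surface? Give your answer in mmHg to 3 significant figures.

P ≈ 541 mmHg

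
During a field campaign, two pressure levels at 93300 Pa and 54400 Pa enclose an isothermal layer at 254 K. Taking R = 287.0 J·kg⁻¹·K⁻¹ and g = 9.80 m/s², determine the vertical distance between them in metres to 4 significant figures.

Hypsometric equation: Δz = (R T̄/g) ln(P₁/P₂).
R T̄/g = 287.0 × 254 / 9.80 = 7438.6 m.
ln(93300/54400) = ln(1.7151) = 0.53947.
Δz = 7438.6 × 0.53947 = 4012.9 m.

Δz ≈ 4013 m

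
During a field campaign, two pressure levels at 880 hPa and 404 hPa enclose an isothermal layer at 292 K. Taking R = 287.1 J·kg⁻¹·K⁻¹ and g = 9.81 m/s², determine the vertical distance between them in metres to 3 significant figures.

Hypsometric equation: Δz = (R T̄/g) ln(P₁/P₂).
R T̄/g = 287.1 × 292 / 9.81 = 8545.7 m.
ln(880/404) = ln(2.1782) = 0.77850.
Δz = 8545.7 × 0.77850 = 6652.8 m.

Δz ≈ 6650 m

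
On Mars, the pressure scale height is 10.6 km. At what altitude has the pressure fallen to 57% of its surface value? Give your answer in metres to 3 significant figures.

z ≈ 5960 m

Set P/P₀ = exp(−z/H) = 0.57, so z = −H ln(0.57).
−ln(0.57) = 0.56212; z = 10600 × 0.56212 = 5958.5 m.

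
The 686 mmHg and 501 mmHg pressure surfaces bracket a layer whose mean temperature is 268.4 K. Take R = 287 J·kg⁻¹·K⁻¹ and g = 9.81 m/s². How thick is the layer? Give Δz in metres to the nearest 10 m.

Δz ≈ 2470 m

Hypsometric equation: Δz = (R T̄/g) ln(P₁/P₂).
R T̄/g = 287 × 268.4 / 9.81 = 7852.3 m.
ln(686/501) = ln(1.3693) = 0.31430.
Δz = 7852.3 × 0.31430 = 2468.0 m.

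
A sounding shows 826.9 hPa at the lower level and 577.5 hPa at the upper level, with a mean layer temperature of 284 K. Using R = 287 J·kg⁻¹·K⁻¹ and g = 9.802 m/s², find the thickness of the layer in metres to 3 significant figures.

Δz ≈ 2990 m

Hypsometric equation: Δz = (R T̄/g) ln(P₁/P₂).
R T̄/g = 287 × 284 / 9.802 = 8315.4 m.
ln(826.9/577.5) = ln(1.4319) = 0.35900.
Δz = 8315.4 × 0.35900 = 2985.2 m.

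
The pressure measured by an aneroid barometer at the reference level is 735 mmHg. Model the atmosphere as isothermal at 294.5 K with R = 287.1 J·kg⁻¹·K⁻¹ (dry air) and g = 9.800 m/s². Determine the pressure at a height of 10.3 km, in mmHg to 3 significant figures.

Scale height: H = RT/g = 287.1 × 294.5 / 9.800 = 8627.6 m.
Barometric formula: P = P₀ exp(−z/H).
z/H = 10300/8627.6 = 1.1938; exp(−1.1938) = 0.30307.
P = 735 × 0.30307 = 222.76 mmHg.

P ≈ 223 mmHg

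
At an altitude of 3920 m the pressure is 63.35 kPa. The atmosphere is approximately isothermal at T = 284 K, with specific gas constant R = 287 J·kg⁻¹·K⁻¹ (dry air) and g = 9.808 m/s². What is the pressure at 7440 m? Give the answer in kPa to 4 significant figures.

P ≈ 41.48 kPa

Scale height: H = RT/g = 287 × 284 / 9.808 = 8310.4 m.
Between two levels, P₂ = P₁ exp(−Δz/H) with Δz = z₂ − z₁.
Δz = 7440.0 − 3920.0 = 3520.0 m; Δz/H = 3520.0/8310.4 = 0.42357.
P₂ = 63.35 × exp(−0.42357) = 63.35 × 0.65471 = 41.476 kPa.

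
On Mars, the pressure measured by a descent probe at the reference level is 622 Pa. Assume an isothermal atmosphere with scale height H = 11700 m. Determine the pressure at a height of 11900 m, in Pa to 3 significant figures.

P ≈ 225 Pa

Barometric formula: P = P₀ exp(−z/H).
z/H = 11900/11700 = 1.0171; exp(−1.0171) = 0.36164.
P = 622 × 0.36164 = 224.94 Pa.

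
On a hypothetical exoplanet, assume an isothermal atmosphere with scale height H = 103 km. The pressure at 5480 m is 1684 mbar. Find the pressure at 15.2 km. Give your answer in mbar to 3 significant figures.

Between two levels, P₂ = P₁ exp(−Δz/H) with Δz = z₂ − z₁.
Δz = 15200 − 5480.0 = 9720.0 m; Δz/H = 9720.0/103000 = 0.094369.
P₂ = 1684 × exp(−0.094369) = 1684 × 0.90995 = 1532.4 mbar.

P ≈ 1530 mbar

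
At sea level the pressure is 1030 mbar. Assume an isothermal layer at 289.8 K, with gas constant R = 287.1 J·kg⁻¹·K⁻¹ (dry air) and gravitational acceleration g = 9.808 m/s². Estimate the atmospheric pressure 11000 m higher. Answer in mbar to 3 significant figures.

Scale height: H = RT/g = 287.1 × 289.8 / 9.808 = 8483.0 m.
Barometric formula: P = P₀ exp(−z/H).
z/H = 11000/8483.0 = 1.2967; exp(−1.2967) = 0.27343.
P = 1030 × 0.27343 = 281.63 mbar.

P ≈ 282 mbar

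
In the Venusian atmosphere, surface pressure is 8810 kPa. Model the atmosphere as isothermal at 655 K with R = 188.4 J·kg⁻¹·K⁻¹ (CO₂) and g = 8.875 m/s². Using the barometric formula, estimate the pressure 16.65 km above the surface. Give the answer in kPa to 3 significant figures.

Scale height: H = RT/g = 188.4 × 655 / 8.875 = 13904 m.
Barometric formula: P = P₀ exp(−z/H).
z/H = 16650/13904 = 1.1975; exp(−1.1975) = 0.30195.
P = 8810 × 0.30195 = 2660.2 kPa.

P ≈ 2660 kPa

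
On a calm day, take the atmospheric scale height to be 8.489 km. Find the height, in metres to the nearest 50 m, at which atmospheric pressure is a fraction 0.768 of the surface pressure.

Set P/P₀ = exp(−z/H) = 0.768, so z = −H ln(0.768).
−ln(0.768) = 0.26397; z = 8489.0 × 0.26397 = 2240.8 m.

z ≈ 2250 m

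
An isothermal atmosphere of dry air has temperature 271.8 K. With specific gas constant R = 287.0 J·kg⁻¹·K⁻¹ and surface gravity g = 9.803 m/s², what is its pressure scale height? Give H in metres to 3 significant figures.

The scale height of an isothermal atmosphere is H = RT/g.
H = 287.0 × 271.8 / 9.803 = 78007/9.803 = 7957.5 m.

H ≈ 7960 m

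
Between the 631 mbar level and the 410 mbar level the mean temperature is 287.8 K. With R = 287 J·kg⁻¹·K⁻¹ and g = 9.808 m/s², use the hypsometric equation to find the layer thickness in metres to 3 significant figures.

Hypsometric equation: Δz = (R T̄/g) ln(P₁/P₂).
R T̄/g = 287 × 287.8 / 9.808 = 8421.6 m.
ln(631/410) = ln(1.5390) = 0.43113.
Δz = 8421.6 × 0.43113 = 3630.8 m.

Δz ≈ 3630 m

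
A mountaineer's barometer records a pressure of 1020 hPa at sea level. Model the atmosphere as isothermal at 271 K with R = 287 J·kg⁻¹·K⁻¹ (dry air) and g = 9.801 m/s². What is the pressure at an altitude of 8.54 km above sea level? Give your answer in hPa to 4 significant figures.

P ≈ 347.7 hPa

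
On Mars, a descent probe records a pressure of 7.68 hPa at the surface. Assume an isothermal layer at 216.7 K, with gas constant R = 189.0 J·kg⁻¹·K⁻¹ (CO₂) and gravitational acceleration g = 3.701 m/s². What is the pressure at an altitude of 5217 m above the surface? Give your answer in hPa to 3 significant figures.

Scale height: H = RT/g = 189.0 × 216.7 / 3.701 = 11066 m.
Barometric formula: P = P₀ exp(−z/H).
z/H = 5217.0/11066 = 0.47144; exp(−0.47144) = 0.62410.
P = 7.68 × 0.62410 = 4.7931 hPa.

P ≈ 4.79 hPa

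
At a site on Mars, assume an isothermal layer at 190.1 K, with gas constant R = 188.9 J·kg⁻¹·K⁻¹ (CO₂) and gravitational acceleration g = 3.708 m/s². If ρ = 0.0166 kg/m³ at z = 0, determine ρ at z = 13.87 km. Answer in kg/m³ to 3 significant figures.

ρ ≈ 0.00396 kg/m³

Scale height: H = RT/g = 188.9 × 190.1 / 3.708 = 9684.4 m.
In an isothermal atmosphere, density decays like pressure: ρ = ρ₀ exp(−z/H).
z/H = 13870/9684.4 = 1.4322; exp(−1.4322) = 0.23878.
ρ = 0.0166 × 0.23878 = 0.0039637 kg/m³.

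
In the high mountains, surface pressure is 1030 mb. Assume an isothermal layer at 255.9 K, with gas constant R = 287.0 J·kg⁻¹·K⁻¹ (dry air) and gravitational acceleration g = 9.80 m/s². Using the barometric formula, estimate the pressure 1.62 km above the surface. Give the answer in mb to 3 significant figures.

Scale height: H = RT/g = 287.0 × 255.9 / 9.80 = 7494.2 m.
Barometric formula: P = P₀ exp(−z/H).
z/H = 1620.0/7494.2 = 0.21617; exp(−0.21617) = 0.80560.
P = 1030 × 0.80560 = 829.77 mb.

P ≈ 830 mb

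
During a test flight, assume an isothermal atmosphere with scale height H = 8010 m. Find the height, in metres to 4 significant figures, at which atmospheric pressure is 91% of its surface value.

Set P/P₀ = exp(−z/H) = 0.91, so z = −H ln(0.91).
−ln(0.91) = 0.094311; z = 8010.0 × 0.094311 = 755.43 m.

z ≈ 755.4 m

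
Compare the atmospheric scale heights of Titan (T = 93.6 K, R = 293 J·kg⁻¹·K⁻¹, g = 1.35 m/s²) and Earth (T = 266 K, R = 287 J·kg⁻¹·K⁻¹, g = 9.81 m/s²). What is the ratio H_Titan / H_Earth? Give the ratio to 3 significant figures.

H_Titan/H_Earth ≈ 2.61

H = RT/g for each body.
H_Titan = 293 × 93.6 / 1.35 = 20315 m.
H_Earth = 287 × 266 / 9.81 = 7782.1 m.
H_Titan/H_Earth = 20315/7782.1 = 2.6105.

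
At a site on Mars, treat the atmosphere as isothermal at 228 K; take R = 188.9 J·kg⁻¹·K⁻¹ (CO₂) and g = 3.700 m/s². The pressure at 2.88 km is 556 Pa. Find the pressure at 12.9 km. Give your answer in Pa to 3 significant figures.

Scale height: H = RT/g = 188.9 × 228 / 3.700 = 11640 m.
Between two levels, P₂ = P₁ exp(−Δz/H) with Δz = z₂ − z₁.
Δz = 12900 − 2880.0 = 10020 m; Δz/H = 10020/11640 = 0.86082.
P₂ = 556 × exp(−0.86082) = 556 × 0.42282 = 235.09 Pa.

P ≈ 235 Pa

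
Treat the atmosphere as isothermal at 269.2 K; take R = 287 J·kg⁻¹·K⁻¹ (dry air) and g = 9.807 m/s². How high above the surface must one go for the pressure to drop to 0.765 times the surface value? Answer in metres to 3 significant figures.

Scale height: H = RT/g = 287 × 269.2 / 9.807 = 7878.1 m.
Set P/P₀ = exp(−z/H) = 0.765, so z = −H ln(0.765).
−ln(0.765) = 0.26788; z = 7878.1 × 0.26788 = 2110.4 m.

z ≈ 2110 m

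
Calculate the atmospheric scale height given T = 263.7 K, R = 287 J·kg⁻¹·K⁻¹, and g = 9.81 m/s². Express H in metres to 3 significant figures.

The scale height of an isothermal atmosphere is H = RT/g.
H = 287 × 263.7 / 9.81 = 75682/9.81 = 7714.8 m.

H ≈ 7710 m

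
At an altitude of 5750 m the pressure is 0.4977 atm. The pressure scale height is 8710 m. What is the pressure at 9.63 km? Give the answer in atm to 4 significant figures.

P ≈ 0.3188 atm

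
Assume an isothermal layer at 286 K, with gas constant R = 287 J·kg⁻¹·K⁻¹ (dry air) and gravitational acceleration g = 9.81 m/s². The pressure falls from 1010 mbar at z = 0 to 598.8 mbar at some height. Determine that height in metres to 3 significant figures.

z ≈ 4370 m

Scale height: H = RT/g = 287 × 286 / 9.81 = 8367.2 m.
Invert the barometric formula: z = H ln(P₀/P).
P₀/P = 1010/598.8 = 1.6867; ln(1.6867) = 0.52277.
z = 8367.2 × 0.52277 = 4374.1 m.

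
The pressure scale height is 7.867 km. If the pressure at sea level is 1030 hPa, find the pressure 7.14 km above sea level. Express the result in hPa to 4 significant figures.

P ≈ 415.6 hPa

Barometric formula: P = P₀ exp(−z/H).
z/H = 7140.0/7867.0 = 0.90759; exp(−0.90759) = 0.40350.
P = 1030 × 0.40350 = 415.61 hPa.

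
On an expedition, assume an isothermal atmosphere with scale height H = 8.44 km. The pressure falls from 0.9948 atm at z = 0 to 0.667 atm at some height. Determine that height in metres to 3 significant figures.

z ≈ 3370 m

Invert the barometric formula: z = H ln(P₀/P).
P₀/P = 0.9948/0.667 = 1.4915; ln(1.4915) = 0.39978.
z = 8440.0 × 0.39978 = 3374.1 m.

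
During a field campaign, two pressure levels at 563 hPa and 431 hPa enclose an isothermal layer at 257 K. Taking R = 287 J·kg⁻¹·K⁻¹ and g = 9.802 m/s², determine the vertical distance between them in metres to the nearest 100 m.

Hypsometric equation: Δz = (R T̄/g) ln(P₁/P₂).
R T̄/g = 287 × 257 / 9.802 = 7524.9 m.
ln(563/431) = ln(1.3063) = 0.26720.
Δz = 7524.9 × 0.26720 = 2010.7 m.

Δz ≈ 2000 m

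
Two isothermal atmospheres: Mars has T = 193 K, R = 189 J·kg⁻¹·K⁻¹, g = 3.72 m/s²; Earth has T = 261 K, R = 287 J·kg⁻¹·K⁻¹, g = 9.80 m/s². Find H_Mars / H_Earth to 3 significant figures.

H_Mars/H_Earth ≈ 1.28

H = RT/g for each body.
H_Mars = 189 × 193 / 3.72 = 9805.6 m.
H_Earth = 287 × 261 / 9.80 = 7643.6 m.
H_Mars/H_Earth = 9805.6/7643.6 = 1.2829.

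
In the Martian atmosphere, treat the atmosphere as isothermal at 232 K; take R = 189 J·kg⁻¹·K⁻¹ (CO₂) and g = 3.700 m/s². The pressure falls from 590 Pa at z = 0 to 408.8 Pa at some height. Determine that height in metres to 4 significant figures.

z ≈ 4348 m

Scale height: H = RT/g = 189 × 232 / 3.700 = 11851 m.
Invert the barometric formula: z = H ln(P₀/P).
P₀/P = 590/408.8 = 1.4432; ln(1.4432) = 0.36686.
z = 11851 × 0.36686 = 4347.7 m.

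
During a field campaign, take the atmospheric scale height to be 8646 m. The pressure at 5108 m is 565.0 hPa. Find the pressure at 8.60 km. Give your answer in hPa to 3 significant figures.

Between two levels, P₂ = P₁ exp(−Δz/H) with Δz = z₂ − z₁.
Δz = 8600.0 − 5108.0 = 3492.0 m; Δz/H = 3492.0/8646.0 = 0.40389.
P₂ = 565.0 × exp(−0.40389) = 565.0 × 0.66772 = 377.26 hPa.

P ≈ 377 hPa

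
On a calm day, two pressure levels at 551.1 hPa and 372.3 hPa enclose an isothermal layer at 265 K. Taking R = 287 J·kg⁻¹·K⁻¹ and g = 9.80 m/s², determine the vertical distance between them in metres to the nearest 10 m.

Δz ≈ 3040 m

Hypsometric equation: Δz = (R T̄/g) ln(P₁/P₂).
R T̄/g = 287 × 265 / 9.80 = 7760.7 m.
ln(551.1/372.3) = ln(1.4803) = 0.39224.
Δz = 7760.7 × 0.39224 = 3044.1 m.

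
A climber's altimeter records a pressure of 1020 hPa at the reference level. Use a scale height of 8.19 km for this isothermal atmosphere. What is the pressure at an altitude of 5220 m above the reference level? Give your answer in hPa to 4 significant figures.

P ≈ 539.3 hPa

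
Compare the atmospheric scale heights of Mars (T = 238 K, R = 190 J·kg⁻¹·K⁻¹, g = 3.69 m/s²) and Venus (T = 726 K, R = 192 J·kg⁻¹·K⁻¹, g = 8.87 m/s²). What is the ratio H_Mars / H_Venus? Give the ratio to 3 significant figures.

H = RT/g for each body.
H_Mars = 190 × 238 / 3.69 = 12255 m.
H_Venus = 192 × 726 / 8.87 = 15715 m.
H_Mars/H_Venus = 12255/15715 = 0.77983.

H_Mars/H_Venus ≈ 0.780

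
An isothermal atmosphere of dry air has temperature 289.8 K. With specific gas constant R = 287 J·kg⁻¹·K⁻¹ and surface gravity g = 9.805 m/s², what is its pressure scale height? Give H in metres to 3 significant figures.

The scale height of an isothermal atmosphere is H = RT/g.
H = 287 × 289.8 / 9.805 = 83173/9.805 = 8482.7 m.

H ≈ 8480 m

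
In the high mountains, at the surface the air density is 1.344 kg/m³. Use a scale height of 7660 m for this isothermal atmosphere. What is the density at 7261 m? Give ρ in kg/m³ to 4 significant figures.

In an isothermal atmosphere, density decays like pressure: ρ = ρ₀ exp(−z/H).
z/H = 7261.0/7660.0 = 0.94791; exp(−0.94791) = 0.38755.
ρ = 1.344 × 0.38755 = 0.52087 kg/m³.

ρ ≈ 0.5209 kg/m³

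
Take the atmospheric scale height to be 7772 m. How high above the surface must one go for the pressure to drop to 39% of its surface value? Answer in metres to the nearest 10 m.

z ≈ 7320 m

Set P/P₀ = exp(−z/H) = 0.39, so z = −H ln(0.39).
−ln(0.39) = 0.94161; z = 7772.0 × 0.94161 = 7318.2 m.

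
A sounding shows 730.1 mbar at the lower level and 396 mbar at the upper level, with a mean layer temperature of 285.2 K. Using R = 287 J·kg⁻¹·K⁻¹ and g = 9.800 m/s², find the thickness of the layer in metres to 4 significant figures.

Δz ≈ 5110 m

Hypsometric equation: Δz = (R T̄/g) ln(P₁/P₂).
R T̄/g = 287 × 285.2 / 9.800 = 8352.3 m.
ln(730.1/396) = ln(1.8437) = 0.61177.
Δz = 8352.3 × 0.61177 = 5109.7 m.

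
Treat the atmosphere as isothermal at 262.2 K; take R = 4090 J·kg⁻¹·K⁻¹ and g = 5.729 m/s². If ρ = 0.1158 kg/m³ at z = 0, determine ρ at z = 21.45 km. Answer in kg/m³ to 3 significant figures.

ρ ≈ 0.103 kg/m³

Scale height: H = RT/g = 4090 × 262.2 / 5.729 = 187190 m.
In an isothermal atmosphere, density decays like pressure: ρ = ρ₀ exp(−z/H).
z/H = 21450/187190 = 0.11459; exp(−0.11459) = 0.89173.
ρ = 0.1158 × 0.89173 = 0.10326 kg/m³.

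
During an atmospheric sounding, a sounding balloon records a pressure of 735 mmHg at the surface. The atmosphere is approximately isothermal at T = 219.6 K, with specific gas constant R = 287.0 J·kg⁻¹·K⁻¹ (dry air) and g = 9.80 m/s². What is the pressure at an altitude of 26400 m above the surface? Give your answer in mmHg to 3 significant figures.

P ≈ 12.1 mmHg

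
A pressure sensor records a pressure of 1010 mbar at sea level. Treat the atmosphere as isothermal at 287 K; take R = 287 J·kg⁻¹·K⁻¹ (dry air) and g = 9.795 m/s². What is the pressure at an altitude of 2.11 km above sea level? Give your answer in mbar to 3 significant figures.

P ≈ 786 mbar

Scale height: H = RT/g = 287 × 287 / 9.795 = 8409.3 m.
Barometric formula: P = P₀ exp(−z/H).
z/H = 2110.0/8409.3 = 0.25091; exp(−0.25091) = 0.77809.
P = 1010 × 0.77809 = 785.87 mbar.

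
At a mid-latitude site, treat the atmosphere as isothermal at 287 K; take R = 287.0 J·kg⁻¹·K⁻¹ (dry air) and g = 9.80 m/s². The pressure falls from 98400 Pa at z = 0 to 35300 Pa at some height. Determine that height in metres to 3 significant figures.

z ≈ 8620 m

Scale height: H = RT/g = 287.0 × 287 / 9.80 = 8405.0 m.
Invert the barometric formula: z = H ln(P₀/P).
P₀/P = 98400/35300 = 2.7875; ln(2.7875) = 1.0251.
z = 8405.0 × 1.0251 = 8616.0 m.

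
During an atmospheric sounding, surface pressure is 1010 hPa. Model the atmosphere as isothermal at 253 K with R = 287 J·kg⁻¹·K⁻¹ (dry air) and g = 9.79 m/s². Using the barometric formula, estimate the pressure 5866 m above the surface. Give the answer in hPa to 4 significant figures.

Scale height: H = RT/g = 287 × 253 / 9.79 = 7416.9 m.
Barometric formula: P = P₀ exp(−z/H).
z/H = 5866.0/7416.9 = 0.79090; exp(−0.79090) = 0.45344.
P = 1010 × 0.45344 = 457.97 hPa.

P ≈ 458.0 hPa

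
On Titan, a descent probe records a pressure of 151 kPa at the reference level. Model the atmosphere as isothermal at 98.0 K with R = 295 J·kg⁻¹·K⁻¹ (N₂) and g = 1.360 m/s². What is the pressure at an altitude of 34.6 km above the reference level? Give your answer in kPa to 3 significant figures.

P ≈ 29.7 kPa

Scale height: H = RT/g = 295 × 98.0 / 1.360 = 21257 m.
Barometric formula: P = P₀ exp(−z/H).
z/H = 34600/21257 = 1.6277; exp(−1.6277) = 0.19638.
P = 151 × 0.19638 = 29.653 kPa.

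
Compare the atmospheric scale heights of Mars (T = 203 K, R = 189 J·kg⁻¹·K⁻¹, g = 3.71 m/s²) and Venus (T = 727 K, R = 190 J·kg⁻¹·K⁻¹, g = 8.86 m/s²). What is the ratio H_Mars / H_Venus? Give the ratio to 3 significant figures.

H_Mars/H_Venus ≈ 0.663

H = RT/g for each body.
H_Mars = 189 × 203 / 3.71 = 10342 m.
H_Venus = 190 × 727 / 8.86 = 15590 m.
H_Mars/H_Venus = 10342/15590 = 0.66337.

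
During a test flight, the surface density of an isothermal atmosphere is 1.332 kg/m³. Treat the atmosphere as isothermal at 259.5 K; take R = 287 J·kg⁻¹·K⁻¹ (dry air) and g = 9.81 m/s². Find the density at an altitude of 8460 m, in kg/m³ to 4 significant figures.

Scale height: H = RT/g = 287 × 259.5 / 9.81 = 7591.9 m.
In an isothermal atmosphere, density decays like pressure: ρ = ρ₀ exp(−z/H).
z/H = 8460.0/7591.9 = 1.1143; exp(−1.1143) = 0.32814.
ρ = 1.332 × 0.32814 = 0.43708 kg/m³.

ρ ≈ 0.4371 kg/m³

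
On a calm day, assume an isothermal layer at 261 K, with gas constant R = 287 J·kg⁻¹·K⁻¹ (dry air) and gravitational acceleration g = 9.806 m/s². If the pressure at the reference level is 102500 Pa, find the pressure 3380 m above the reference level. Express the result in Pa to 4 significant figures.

Scale height: H = RT/g = 287 × 261 / 9.806 = 7638.9 m.
Barometric formula: P = P₀ exp(−z/H).
z/H = 3380.0/7638.9 = 0.44247; exp(−0.44247) = 0.64245.
P = 102500 × 0.64245 = 65851 Pa.

P ≈ 65850 Pa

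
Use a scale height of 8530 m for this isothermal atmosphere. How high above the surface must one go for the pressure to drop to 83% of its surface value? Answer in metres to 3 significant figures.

z ≈ 1590 m

Set P/P₀ = exp(−z/H) = 0.83, so z = −H ln(0.83).
−ln(0.83) = 0.18633; z = 8530.0 × 0.18633 = 1589.4 m.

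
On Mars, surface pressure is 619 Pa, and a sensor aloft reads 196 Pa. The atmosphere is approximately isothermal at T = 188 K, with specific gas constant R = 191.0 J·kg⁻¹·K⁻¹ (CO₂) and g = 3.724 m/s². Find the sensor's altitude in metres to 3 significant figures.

z ≈ 11100 m

Scale height: H = RT/g = 191.0 × 188 / 3.724 = 9642.3 m.
Invert the barometric formula: z = H ln(P₀/P).
P₀/P = 619/196 = 3.1582; ln(3.1582) = 1.1500.
z = 9642.3 × 1.1500 = 11089 m.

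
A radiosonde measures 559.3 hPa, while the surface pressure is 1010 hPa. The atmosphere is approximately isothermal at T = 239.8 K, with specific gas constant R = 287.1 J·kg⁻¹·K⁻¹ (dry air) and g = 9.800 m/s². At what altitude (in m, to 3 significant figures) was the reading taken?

z ≈ 4150 m

Scale height: H = RT/g = 287.1 × 239.8 / 9.800 = 7025.2 m.
Invert the barometric formula: z = H ln(P₀/P).
P₀/P = 1010/559.3 = 1.8058; ln(1.8058) = 0.59100.
z = 7025.2 × 0.59100 = 4151.9 m.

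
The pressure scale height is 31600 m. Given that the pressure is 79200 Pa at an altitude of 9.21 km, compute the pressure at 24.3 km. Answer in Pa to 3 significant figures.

P ≈ 49100 Pa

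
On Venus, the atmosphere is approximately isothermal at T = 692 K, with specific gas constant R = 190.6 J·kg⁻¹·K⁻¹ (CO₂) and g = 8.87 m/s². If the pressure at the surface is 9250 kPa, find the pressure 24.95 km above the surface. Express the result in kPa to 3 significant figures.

Scale height: H = RT/g = 190.6 × 692 / 8.87 = 14870 m.
Barometric formula: P = P₀ exp(−z/H).
z/H = 24950/14870 = 1.6779; exp(−1.6779) = 0.18677.
P = 9250 × 0.18677 = 1727.6 kPa.

P ≈ 1730 kPa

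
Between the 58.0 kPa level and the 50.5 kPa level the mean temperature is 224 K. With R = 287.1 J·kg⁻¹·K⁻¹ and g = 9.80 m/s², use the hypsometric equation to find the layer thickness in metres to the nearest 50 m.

Δz ≈ 900 m

Hypsometric equation: Δz = (R T̄/g) ln(P₁/P₂).
R T̄/g = 287.1 × 224 / 9.80 = 6562.3 m.
ln(58.0/50.5) = ln(1.1485) = 0.13846.
Δz = 6562.3 × 0.13846 = 908.62 m.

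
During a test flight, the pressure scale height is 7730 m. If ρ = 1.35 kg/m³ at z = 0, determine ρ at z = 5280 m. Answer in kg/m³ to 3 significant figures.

In an isothermal atmosphere, density decays like pressure: ρ = ρ₀ exp(−z/H).
z/H = 5280.0/7730.0 = 0.68305; exp(−0.68305) = 0.50507.
ρ = 1.35 × 0.50507 = 0.68184 kg/m³.

ρ ≈ 0.682 kg/m³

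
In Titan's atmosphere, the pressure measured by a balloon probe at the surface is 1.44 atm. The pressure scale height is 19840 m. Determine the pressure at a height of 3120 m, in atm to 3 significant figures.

P ≈ 1.23 atm

Barometric formula: P = P₀ exp(−z/H).
z/H = 3120.0/19840 = 0.15726; exp(−0.15726) = 0.85448.
P = 1.44 × 0.85448 = 1.2305 atm.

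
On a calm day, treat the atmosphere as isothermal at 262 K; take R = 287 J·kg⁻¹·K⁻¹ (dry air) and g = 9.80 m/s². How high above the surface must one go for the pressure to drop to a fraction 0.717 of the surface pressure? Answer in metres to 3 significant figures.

Scale height: H = RT/g = 287 × 262 / 9.80 = 7672.9 m.
Set P/P₀ = exp(−z/H) = 0.717, so z = −H ln(0.717).
−ln(0.717) = 0.33268; z = 7672.9 × 0.33268 = 2552.6 m.

z ≈ 2550 m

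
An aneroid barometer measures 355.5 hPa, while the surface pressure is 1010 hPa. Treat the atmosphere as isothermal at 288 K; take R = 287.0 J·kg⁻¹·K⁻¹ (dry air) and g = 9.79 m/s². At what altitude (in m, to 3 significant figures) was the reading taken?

Scale height: H = RT/g = 287.0 × 288 / 9.79 = 8442.9 m.
Invert the barometric formula: z = H ln(P₀/P).
P₀/P = 1010/355.5 = 2.8411; ln(2.8411) = 1.0442.
z = 8442.9 × 1.0442 = 8816.1 m.

z ≈ 8820 m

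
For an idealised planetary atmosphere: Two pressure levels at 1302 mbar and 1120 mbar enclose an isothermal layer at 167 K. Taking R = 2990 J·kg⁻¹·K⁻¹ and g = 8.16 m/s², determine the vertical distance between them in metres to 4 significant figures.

Hypsometric equation: Δz = (R T̄/g) ln(P₁/P₂).
R T̄/g = 2990 × 167 / 8.16 = 61192 m.
ln(1302/1120) = ln(1.1625) = 0.15057.
Δz = 61192 × 0.15057 = 9213.7 m.

Δz ≈ 9214 m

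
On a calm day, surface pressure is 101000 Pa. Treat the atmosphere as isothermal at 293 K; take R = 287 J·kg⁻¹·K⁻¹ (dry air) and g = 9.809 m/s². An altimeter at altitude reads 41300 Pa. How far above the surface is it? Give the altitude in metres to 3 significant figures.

Scale height: H = RT/g = 287 × 293 / 9.809 = 8572.8 m.
Invert the barometric formula: z = H ln(P₀/P).
P₀/P = 101000/41300 = 2.4455; ln(2.4455) = 0.89425.
z = 8572.8 × 0.89425 = 7666.2 m.

z ≈ 7670 m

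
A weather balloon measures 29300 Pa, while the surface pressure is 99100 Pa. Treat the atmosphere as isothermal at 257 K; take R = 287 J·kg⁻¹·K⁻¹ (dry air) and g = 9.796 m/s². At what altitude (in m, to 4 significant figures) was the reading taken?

Scale height: H = RT/g = 287 × 257 / 9.796 = 7529.5 m.
Invert the barometric formula: z = H ln(P₀/P).
P₀/P = 99100/29300 = 3.3823; ln(3.3823) = 1.2186.
z = 7529.5 × 1.2186 = 9175.4 m.

z ≈ 9175 m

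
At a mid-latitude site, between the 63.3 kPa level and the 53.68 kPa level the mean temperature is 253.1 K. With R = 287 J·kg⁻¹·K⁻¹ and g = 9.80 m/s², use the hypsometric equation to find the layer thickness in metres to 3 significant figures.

Hypsometric equation: Δz = (R T̄/g) ln(P₁/P₂).
R T̄/g = 287 × 253.1 / 9.80 = 7412.2 m.
ln(63.3/53.68) = ln(1.1792) = 0.16484.
Δz = 7412.2 × 0.16484 = 1221.8 m.

Δz ≈ 1220 m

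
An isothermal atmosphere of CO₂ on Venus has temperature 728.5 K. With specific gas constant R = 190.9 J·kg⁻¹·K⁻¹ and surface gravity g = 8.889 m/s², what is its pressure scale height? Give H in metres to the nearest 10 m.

The scale height of an isothermal atmosphere is H = RT/g.
H = 190.9 × 728.5 / 8.889 = 139070/8.889 = 15645 m.

H ≈ 15650 m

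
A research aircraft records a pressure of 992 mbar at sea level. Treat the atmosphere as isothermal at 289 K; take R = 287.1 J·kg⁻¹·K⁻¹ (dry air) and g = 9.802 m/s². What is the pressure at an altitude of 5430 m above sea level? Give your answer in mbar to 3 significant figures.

P ≈ 522 mbar

Scale height: H = RT/g = 287.1 × 289 / 9.802 = 8464.8 m.
Barometric formula: P = P₀ exp(−z/H).
z/H = 5430.0/8464.8 = 0.64148; exp(−0.64148) = 0.52651.
P = 992 × 0.52651 = 522.30 mbar.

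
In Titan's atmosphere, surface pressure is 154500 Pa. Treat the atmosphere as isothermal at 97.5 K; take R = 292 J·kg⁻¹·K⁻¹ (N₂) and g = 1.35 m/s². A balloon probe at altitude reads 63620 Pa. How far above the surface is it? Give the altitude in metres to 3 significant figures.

Scale height: H = RT/g = 292 × 97.5 / 1.35 = 21089 m.
Invert the barometric formula: z = H ln(P₀/P).
P₀/P = 154500/63620 = 2.4285; ln(2.4285) = 0.88727.
z = 21089 × 0.88727 = 18712 m.

z ≈ 18700 m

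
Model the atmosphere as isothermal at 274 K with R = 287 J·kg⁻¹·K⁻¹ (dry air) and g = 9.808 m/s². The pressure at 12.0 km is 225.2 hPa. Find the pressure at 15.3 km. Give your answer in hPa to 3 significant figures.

Scale height: H = RT/g = 287 × 274 / 9.808 = 8017.7 m.
Between two levels, P₂ = P₁ exp(−Δz/H) with Δz = z₂ − z₁.
Δz = 15300 − 12000 = 3300.0 m; Δz/H = 3300.0/8017.7 = 0.41159.
P₂ = 225.2 × exp(−0.41159) = 225.2 × 0.66260 = 149.22 hPa.

P ≈ 149 hPa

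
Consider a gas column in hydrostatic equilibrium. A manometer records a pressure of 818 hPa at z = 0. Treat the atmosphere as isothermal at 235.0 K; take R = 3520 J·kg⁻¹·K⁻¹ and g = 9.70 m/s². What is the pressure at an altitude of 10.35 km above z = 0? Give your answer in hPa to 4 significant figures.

Scale height: H = RT/g = 3520 × 235.0 / 9.70 = 85278 m.
Barometric formula: P = P₀ exp(−z/H).
z/H = 10350/85278 = 0.12137; exp(−0.12137) = 0.88571.
P = 818 × 0.88571 = 724.51 hPa.

P ≈ 724.5 hPa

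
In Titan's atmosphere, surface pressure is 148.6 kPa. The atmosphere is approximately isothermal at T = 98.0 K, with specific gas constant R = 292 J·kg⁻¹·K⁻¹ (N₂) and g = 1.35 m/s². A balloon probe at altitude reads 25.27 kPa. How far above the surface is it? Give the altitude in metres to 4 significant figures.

z ≈ 37550 m

Scale height: H = RT/g = 292 × 98.0 / 1.35 = 21197 m.
Invert the barometric formula: z = H ln(P₀/P).
P₀/P = 148.6/25.27 = 5.8805; ln(5.8805) = 1.7716.
z = 21197 × 1.7716 = 37553 m.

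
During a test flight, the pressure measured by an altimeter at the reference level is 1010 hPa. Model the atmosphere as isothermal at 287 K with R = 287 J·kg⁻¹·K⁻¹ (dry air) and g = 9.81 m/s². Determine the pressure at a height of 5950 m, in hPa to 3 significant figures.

Scale height: H = RT/g = 287 × 287 / 9.81 = 8396.4 m.
Barometric formula: P = P₀ exp(−z/H).
z/H = 5950.0/8396.4 = 0.70864; exp(−0.70864) = 0.49231.
P = 1010 × 0.49231 = 497.23 hPa.

P ≈ 497 hPa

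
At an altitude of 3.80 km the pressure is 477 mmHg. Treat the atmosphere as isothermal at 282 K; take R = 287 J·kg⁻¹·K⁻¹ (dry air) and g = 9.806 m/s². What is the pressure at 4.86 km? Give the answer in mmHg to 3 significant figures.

P ≈ 420 mmHg

Scale height: H = RT/g = 287 × 282 / 9.806 = 8253.5 m.
Between two levels, P₂ = P₁ exp(−Δz/H) with Δz = z₂ − z₁.
Δz = 4860.0 − 3800.0 = 1060.0 m; Δz/H = 1060.0/8253.5 = 0.12843.
P₂ = 477 × exp(−0.12843) = 477 × 0.87948 = 419.51 mmHg.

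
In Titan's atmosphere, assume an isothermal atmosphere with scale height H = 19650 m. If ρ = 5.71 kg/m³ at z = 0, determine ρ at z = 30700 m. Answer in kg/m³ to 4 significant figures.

In an isothermal atmosphere, density decays like pressure: ρ = ρ₀ exp(−z/H).
z/H = 30700/19650 = 1.5623; exp(−1.5623) = 0.20965.
ρ = 5.71 × 0.20965 = 1.1971 kg/m³.

ρ ≈ 1.197 kg/m³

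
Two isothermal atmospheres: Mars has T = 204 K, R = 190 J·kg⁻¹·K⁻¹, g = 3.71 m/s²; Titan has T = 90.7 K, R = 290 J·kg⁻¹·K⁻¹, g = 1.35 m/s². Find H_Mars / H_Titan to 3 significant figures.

H = RT/g for each body.
H_Mars = 190 × 204 / 3.71 = 10447 m.
H_Titan = 290 × 90.7 / 1.35 = 19484 m.
H_Mars/H_Titan = 10447/19484 = 0.53618.

H_Mars/H_Titan ≈ 0.536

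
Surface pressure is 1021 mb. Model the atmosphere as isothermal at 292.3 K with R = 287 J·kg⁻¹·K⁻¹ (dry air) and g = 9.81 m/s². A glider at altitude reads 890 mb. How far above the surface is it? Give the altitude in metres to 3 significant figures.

z ≈ 1170 m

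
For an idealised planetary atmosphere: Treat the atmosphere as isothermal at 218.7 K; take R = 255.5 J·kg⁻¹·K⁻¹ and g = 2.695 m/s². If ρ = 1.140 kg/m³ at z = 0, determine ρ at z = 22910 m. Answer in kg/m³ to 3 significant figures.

ρ ≈ 0.378 kg/m³

Scale height: H = RT/g = 255.5 × 218.7 / 2.695 = 20734 m.
In an isothermal atmosphere, density decays like pressure: ρ = ρ₀ exp(−z/H).
z/H = 22910/20734 = 1.1049; exp(−1.1049) = 0.33124.
ρ = 1.140 × 0.33124 = 0.37761 kg/m³.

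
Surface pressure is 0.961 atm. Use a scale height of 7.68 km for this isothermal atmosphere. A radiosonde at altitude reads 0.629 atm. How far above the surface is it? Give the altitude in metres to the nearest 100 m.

z ≈ 3300 m

Invert the barometric formula: z = H ln(P₀/P).
P₀/P = 0.961/0.629 = 1.5278; ln(1.5278) = 0.42383.
z = 7680.0 × 0.42383 = 3255.0 m.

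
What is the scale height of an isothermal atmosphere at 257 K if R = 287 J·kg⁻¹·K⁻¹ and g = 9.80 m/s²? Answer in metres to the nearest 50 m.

H ≈ 7550 m

The scale height of an isothermal atmosphere is H = RT/g.
H = 287 × 257 / 9.80 = 73759/9.80 = 7526.4 m.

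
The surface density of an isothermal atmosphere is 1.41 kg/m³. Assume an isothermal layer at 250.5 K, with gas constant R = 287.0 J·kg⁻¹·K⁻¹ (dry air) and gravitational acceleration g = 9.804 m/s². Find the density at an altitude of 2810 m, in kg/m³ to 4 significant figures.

ρ ≈ 0.9612 kg/m³

Scale height: H = RT/g = 287.0 × 250.5 / 9.804 = 7333.1 m.
In an isothermal atmosphere, density decays like pressure: ρ = ρ₀ exp(−z/H).
z/H = 2810.0/7333.1 = 0.38319; exp(−0.38319) = 0.68168.
ρ = 1.41 × 0.68168 = 0.96117 kg/m³.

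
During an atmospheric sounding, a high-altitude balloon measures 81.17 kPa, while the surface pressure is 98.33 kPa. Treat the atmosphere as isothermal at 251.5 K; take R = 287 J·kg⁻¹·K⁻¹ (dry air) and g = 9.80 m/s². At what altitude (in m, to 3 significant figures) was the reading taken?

z ≈ 1410 m

Scale height: H = RT/g = 287 × 251.5 / 9.80 = 7365.4 m.
Invert the barometric formula: z = H ln(P₀/P).
P₀/P = 98.33/81.17 = 1.2114; ln(1.2114) = 0.19178.
z = 7365.4 × 0.19178 = 1412.5 m.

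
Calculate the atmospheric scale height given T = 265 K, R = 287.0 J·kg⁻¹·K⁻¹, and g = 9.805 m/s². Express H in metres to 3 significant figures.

H ≈ 7760 m

The scale height of an isothermal atmosphere is H = RT/g.
H = 287.0 × 265 / 9.805 = 76055/9.805 = 7756.8 m.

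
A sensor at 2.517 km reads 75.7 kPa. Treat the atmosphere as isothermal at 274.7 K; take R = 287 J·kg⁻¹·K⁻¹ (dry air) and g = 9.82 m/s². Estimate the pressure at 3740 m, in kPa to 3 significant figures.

P ≈ 65.0 kPa

Scale height: H = RT/g = 287 × 274.7 / 9.82 = 8028.4 m.
Between two levels, P₂ = P₁ exp(−Δz/H) with Δz = z₂ − z₁.
Δz = 3740.0 − 2517.0 = 1223.0 m; Δz/H = 1223.0/8028.4 = 0.15233.
P₂ = 75.7 × exp(−0.15233) = 75.7 × 0.85870 = 65.004 kPa.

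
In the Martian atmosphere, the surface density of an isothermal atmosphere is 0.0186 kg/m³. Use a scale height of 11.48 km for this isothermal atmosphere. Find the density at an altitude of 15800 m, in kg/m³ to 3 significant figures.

ρ ≈ 0.00470 kg/m³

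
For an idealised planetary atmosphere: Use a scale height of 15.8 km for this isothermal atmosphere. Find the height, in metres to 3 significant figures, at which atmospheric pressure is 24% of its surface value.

z ≈ 22500 m

Set P/P₀ = exp(−z/H) = 0.24, so z = −H ln(0.24).
−ln(0.24) = 1.4271; z = 15800 × 1.4271 = 22548 m.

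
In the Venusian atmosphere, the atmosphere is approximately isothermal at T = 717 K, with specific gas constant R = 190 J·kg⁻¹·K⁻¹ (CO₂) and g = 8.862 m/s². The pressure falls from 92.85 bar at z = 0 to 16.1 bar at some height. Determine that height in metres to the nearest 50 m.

Scale height: H = RT/g = 190 × 717 / 8.862 = 15372 m.
Invert the barometric formula: z = H ln(P₀/P).
P₀/P = 92.85/16.1 = 5.7671; ln(5.7671) = 1.7522.
z = 15372 × 1.7522 = 26935 m.

z ≈ 26950 m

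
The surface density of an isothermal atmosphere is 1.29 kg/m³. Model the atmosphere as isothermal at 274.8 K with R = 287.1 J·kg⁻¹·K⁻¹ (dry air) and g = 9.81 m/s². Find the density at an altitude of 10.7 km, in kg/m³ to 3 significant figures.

ρ ≈ 0.341 kg/m³

Scale height: H = RT/g = 287.1 × 274.8 / 9.81 = 8042.3 m.
In an isothermal atmosphere, density decays like pressure: ρ = ρ₀ exp(−z/H).
z/H = 10700/8042.3 = 1.3305; exp(−1.3305) = 0.26435.
ρ = 1.29 × 0.26435 = 0.34101 kg/m³.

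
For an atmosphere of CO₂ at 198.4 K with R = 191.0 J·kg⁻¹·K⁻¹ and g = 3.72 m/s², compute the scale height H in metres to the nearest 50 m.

H ≈ 10200 m

The scale height of an isothermal atmosphere is H = RT/g.
H = 191.0 × 198.4 / 3.72 = 37894/3.72 = 10187 m.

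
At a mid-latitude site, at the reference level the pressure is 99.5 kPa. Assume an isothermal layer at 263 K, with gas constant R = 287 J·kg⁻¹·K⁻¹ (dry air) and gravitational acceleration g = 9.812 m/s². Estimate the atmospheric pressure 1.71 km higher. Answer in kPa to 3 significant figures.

P ≈ 79.7 kPa

Scale height: H = RT/g = 287 × 263 / 9.812 = 7692.7 m.
Barometric formula: P = P₀ exp(−z/H).
z/H = 1710.0/7692.7 = 0.22229; exp(−0.22229) = 0.80068.
P = 99.5 × 0.80068 = 79.668 kPa.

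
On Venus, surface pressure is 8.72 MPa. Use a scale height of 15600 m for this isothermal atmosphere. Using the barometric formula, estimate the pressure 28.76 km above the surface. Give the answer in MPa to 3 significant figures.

Barometric formula: P = P₀ exp(−z/H).
z/H = 28760/15600 = 1.8436; exp(−1.8436) = 0.15825.
P = 8.72 × 0.15825 = 1.3799 MPa.

P ≈ 1.38 MPa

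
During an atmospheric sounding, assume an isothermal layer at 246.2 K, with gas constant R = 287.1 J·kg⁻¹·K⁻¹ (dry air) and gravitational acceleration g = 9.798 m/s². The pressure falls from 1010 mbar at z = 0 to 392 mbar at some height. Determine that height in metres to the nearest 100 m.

Scale height: H = RT/g = 287.1 × 246.2 / 9.798 = 7214.1 m.
Invert the barometric formula: z = H ln(P₀/P).
P₀/P = 1010/392 = 2.5765; ln(2.5765) = 0.94643.
z = 7214.1 × 0.94643 = 6827.6 m.

z ≈ 6800 m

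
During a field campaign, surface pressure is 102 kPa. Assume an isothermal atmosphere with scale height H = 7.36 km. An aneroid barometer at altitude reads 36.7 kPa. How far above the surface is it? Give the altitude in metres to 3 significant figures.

z ≈ 7520 m

Invert the barometric formula: z = H ln(P₀/P).
P₀/P = 102/36.7 = 2.7793; ln(2.7793) = 1.0222.
z = 7360.0 × 1.0222 = 7523.4 m.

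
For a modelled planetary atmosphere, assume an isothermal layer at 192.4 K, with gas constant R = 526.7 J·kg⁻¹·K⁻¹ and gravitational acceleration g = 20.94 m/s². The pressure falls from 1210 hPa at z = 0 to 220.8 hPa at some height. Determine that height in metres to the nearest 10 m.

z ≈ 8230 m

Scale height: H = RT/g = 526.7 × 192.4 / 20.94 = 4839.4 m.
Invert the barometric formula: z = H ln(P₀/P).
P₀/P = 1210/220.8 = 5.4801; ln(5.4801) = 1.7011.
z = 4839.4 × 1.7011 = 8232.3 m.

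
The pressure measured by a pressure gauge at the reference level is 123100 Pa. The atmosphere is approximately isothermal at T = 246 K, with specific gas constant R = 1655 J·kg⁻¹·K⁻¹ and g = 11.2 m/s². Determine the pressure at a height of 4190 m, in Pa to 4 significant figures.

Scale height: H = RT/g = 1655 × 246 / 11.2 = 36351 m.
Barometric formula: P = P₀ exp(−z/H).
z/H = 4190.0/36351 = 0.11527; exp(−0.11527) = 0.89113.
P = 123100 × 0.89113 = 109700 Pa.

P ≈ 109700 Pa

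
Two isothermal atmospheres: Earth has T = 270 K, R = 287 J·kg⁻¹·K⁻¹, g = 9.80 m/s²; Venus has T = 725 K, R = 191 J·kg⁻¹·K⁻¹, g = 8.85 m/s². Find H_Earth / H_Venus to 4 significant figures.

H_Earth/H_Venus ≈ 0.5053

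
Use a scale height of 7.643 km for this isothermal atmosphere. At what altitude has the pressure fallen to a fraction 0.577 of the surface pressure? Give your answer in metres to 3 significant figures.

Set P/P₀ = exp(−z/H) = 0.577, so z = −H ln(0.577).
−ln(0.577) = 0.54991; z = 7643.0 × 0.54991 = 4203.0 m.

z ≈ 4200 m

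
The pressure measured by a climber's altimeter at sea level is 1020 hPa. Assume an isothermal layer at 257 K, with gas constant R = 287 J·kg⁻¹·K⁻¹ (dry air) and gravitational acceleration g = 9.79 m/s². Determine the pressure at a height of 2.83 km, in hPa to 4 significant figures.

P ≈ 700.6 hPa

Scale height: H = RT/g = 287 × 257 / 9.79 = 7534.1 m.
Barometric formula: P = P₀ exp(−z/H).
z/H = 2830.0/7534.1 = 0.37563; exp(−0.37563) = 0.68686.
P = 1020 × 0.68686 = 700.60 hPa.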